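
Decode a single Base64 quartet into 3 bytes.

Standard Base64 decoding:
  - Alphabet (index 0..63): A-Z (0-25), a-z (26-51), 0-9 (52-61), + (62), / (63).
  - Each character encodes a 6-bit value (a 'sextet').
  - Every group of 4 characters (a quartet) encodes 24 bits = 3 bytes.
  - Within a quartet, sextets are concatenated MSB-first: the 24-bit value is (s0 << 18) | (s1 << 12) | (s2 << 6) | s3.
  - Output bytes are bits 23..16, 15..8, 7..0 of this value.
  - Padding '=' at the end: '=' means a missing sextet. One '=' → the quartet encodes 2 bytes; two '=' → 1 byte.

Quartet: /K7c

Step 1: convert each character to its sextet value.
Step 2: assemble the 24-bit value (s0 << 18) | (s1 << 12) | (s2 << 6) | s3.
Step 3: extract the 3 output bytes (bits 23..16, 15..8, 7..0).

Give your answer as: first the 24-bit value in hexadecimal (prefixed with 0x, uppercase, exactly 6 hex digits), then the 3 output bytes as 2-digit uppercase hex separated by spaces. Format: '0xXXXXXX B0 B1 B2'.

Answer: 0xFCAEDC FC AE DC

Derivation:
Sextets: /=63, K=10, 7=59, c=28
24-bit: (63<<18) | (10<<12) | (59<<6) | 28
      = 0xFC0000 | 0x00A000 | 0x000EC0 | 0x00001C
      = 0xFCAEDC
Bytes: (v>>16)&0xFF=FC, (v>>8)&0xFF=AE, v&0xFF=DC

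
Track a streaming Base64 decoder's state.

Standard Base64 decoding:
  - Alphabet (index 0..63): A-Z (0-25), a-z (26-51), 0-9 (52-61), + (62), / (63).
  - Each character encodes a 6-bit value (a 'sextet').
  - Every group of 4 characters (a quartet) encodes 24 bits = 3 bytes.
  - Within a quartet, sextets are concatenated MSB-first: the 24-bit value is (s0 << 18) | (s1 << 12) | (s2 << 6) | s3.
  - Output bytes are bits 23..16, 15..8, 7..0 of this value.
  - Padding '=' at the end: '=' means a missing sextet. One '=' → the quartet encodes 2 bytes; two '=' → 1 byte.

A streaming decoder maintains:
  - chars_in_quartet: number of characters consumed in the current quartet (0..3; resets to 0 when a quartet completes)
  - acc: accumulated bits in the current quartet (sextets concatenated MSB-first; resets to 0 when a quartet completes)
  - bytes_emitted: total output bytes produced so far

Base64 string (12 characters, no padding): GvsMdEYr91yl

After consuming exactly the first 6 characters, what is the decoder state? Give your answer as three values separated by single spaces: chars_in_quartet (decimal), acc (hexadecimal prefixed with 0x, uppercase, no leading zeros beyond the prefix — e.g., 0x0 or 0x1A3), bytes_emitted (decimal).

Answer: 2 0x744 3

Derivation:
After char 0 ('G'=6): chars_in_quartet=1 acc=0x6 bytes_emitted=0
After char 1 ('v'=47): chars_in_quartet=2 acc=0x1AF bytes_emitted=0
After char 2 ('s'=44): chars_in_quartet=3 acc=0x6BEC bytes_emitted=0
After char 3 ('M'=12): chars_in_quartet=4 acc=0x1AFB0C -> emit 1A FB 0C, reset; bytes_emitted=3
After char 4 ('d'=29): chars_in_quartet=1 acc=0x1D bytes_emitted=3
After char 5 ('E'=4): chars_in_quartet=2 acc=0x744 bytes_emitted=3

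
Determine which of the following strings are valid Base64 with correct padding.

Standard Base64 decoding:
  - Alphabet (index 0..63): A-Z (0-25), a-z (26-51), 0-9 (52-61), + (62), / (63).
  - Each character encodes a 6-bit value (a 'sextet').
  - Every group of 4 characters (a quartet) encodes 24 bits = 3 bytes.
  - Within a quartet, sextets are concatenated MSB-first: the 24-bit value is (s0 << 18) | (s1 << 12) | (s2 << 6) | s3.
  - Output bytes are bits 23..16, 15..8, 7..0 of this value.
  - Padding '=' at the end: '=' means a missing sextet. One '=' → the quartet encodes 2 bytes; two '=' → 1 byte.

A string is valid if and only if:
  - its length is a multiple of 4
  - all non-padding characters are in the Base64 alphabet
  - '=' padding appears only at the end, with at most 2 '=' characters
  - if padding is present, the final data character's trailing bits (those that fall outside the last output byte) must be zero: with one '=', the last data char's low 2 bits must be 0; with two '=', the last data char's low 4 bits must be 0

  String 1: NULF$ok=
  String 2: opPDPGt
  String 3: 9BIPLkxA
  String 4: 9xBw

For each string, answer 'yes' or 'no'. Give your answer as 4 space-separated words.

String 1: 'NULF$ok=' → invalid (bad char(s): ['$'])
String 2: 'opPDPGt' → invalid (len=7 not mult of 4)
String 3: '9BIPLkxA' → valid
String 4: '9xBw' → valid

Answer: no no yes yes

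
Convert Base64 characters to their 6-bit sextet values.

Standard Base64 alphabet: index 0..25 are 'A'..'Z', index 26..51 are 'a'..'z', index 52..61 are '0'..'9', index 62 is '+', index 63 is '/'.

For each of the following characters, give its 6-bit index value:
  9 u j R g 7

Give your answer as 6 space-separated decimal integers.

'9': 0..9 range, 52 + ord('9') − ord('0') = 61
'u': a..z range, 26 + ord('u') − ord('a') = 46
'j': a..z range, 26 + ord('j') − ord('a') = 35
'R': A..Z range, ord('R') − ord('A') = 17
'g': a..z range, 26 + ord('g') − ord('a') = 32
'7': 0..9 range, 52 + ord('7') − ord('0') = 59

Answer: 61 46 35 17 32 59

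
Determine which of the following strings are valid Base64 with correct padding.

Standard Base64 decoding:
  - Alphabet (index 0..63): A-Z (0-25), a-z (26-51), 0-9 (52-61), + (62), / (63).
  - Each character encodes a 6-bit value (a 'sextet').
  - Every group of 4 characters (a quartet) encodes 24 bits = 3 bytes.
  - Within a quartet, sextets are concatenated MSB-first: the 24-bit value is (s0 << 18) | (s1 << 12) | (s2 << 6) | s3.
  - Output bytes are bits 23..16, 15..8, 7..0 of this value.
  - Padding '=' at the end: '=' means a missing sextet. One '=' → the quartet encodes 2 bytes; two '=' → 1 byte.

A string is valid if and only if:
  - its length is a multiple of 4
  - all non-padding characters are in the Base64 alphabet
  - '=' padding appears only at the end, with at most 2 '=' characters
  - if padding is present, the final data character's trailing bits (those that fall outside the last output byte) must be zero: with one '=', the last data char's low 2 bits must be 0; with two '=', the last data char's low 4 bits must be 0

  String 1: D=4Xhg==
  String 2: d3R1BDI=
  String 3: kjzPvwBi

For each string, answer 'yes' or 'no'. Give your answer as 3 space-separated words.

Answer: no yes yes

Derivation:
String 1: 'D=4Xhg==' → invalid (bad char(s): ['=']; '=' in middle)
String 2: 'd3R1BDI=' → valid
String 3: 'kjzPvwBi' → valid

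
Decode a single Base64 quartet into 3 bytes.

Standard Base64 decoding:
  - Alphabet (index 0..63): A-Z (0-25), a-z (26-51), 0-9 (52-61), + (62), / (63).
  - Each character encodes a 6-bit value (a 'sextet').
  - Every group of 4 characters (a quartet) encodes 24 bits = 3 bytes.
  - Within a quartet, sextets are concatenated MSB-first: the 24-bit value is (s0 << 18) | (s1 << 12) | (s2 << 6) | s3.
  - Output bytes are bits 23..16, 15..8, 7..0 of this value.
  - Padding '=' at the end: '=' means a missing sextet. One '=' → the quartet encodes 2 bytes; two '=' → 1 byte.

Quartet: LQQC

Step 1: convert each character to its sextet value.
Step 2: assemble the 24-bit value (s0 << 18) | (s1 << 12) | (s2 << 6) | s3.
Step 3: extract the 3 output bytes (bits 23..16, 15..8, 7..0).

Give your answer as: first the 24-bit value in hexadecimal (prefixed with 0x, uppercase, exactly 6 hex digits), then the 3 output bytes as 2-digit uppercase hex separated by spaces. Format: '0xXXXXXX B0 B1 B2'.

Sextets: L=11, Q=16, Q=16, C=2
24-bit: (11<<18) | (16<<12) | (16<<6) | 2
      = 0x2C0000 | 0x010000 | 0x000400 | 0x000002
      = 0x2D0402
Bytes: (v>>16)&0xFF=2D, (v>>8)&0xFF=04, v&0xFF=02

Answer: 0x2D0402 2D 04 02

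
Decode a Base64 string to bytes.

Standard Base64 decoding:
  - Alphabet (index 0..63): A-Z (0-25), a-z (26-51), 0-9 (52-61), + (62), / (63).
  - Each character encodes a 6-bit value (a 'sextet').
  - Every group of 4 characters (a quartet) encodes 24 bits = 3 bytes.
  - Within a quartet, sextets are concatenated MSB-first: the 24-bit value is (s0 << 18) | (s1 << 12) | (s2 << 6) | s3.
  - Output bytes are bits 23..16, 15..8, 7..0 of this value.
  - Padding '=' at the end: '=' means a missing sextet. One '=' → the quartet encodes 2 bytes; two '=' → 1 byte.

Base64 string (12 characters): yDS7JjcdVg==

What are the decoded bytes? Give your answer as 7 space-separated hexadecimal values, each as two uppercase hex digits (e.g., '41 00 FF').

Answer: C8 34 BB 26 37 1D 56

Derivation:
After char 0 ('y'=50): chars_in_quartet=1 acc=0x32 bytes_emitted=0
After char 1 ('D'=3): chars_in_quartet=2 acc=0xC83 bytes_emitted=0
After char 2 ('S'=18): chars_in_quartet=3 acc=0x320D2 bytes_emitted=0
After char 3 ('7'=59): chars_in_quartet=4 acc=0xC834BB -> emit C8 34 BB, reset; bytes_emitted=3
After char 4 ('J'=9): chars_in_quartet=1 acc=0x9 bytes_emitted=3
After char 5 ('j'=35): chars_in_quartet=2 acc=0x263 bytes_emitted=3
After char 6 ('c'=28): chars_in_quartet=3 acc=0x98DC bytes_emitted=3
After char 7 ('d'=29): chars_in_quartet=4 acc=0x26371D -> emit 26 37 1D, reset; bytes_emitted=6
After char 8 ('V'=21): chars_in_quartet=1 acc=0x15 bytes_emitted=6
After char 9 ('g'=32): chars_in_quartet=2 acc=0x560 bytes_emitted=6
Padding '==': partial quartet acc=0x560 -> emit 56; bytes_emitted=7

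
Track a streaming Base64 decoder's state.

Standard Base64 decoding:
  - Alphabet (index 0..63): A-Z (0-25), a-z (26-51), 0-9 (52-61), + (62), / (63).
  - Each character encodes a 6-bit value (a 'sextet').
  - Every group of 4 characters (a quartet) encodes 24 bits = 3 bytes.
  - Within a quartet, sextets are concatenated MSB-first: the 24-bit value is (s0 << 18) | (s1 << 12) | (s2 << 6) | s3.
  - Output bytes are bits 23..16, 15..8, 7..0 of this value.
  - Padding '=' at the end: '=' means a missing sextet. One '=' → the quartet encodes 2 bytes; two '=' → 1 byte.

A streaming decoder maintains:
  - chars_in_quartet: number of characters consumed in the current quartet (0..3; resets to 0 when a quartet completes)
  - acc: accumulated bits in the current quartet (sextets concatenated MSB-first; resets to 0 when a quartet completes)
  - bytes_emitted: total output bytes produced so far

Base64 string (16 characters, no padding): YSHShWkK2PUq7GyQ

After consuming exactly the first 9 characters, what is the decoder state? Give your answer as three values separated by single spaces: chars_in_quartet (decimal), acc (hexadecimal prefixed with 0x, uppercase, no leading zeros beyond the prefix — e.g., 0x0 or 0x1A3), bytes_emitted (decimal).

After char 0 ('Y'=24): chars_in_quartet=1 acc=0x18 bytes_emitted=0
After char 1 ('S'=18): chars_in_quartet=2 acc=0x612 bytes_emitted=0
After char 2 ('H'=7): chars_in_quartet=3 acc=0x18487 bytes_emitted=0
After char 3 ('S'=18): chars_in_quartet=4 acc=0x6121D2 -> emit 61 21 D2, reset; bytes_emitted=3
After char 4 ('h'=33): chars_in_quartet=1 acc=0x21 bytes_emitted=3
After char 5 ('W'=22): chars_in_quartet=2 acc=0x856 bytes_emitted=3
After char 6 ('k'=36): chars_in_quartet=3 acc=0x215A4 bytes_emitted=3
After char 7 ('K'=10): chars_in_quartet=4 acc=0x85690A -> emit 85 69 0A, reset; bytes_emitted=6
After char 8 ('2'=54): chars_in_quartet=1 acc=0x36 bytes_emitted=6

Answer: 1 0x36 6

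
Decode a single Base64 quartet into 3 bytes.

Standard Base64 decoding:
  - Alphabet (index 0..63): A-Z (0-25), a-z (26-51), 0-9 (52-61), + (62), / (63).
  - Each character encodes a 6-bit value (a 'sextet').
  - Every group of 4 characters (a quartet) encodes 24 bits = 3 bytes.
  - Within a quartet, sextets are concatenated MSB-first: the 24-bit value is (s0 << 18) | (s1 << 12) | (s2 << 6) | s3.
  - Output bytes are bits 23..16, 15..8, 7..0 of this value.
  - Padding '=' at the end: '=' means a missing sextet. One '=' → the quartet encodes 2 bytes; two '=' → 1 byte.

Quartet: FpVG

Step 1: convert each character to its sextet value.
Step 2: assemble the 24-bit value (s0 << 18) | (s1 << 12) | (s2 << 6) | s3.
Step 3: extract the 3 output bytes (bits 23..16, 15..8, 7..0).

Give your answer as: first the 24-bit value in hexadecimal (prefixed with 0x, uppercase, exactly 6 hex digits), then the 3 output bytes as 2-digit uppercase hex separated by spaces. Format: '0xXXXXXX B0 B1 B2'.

Answer: 0x169546 16 95 46

Derivation:
Sextets: F=5, p=41, V=21, G=6
24-bit: (5<<18) | (41<<12) | (21<<6) | 6
      = 0x140000 | 0x029000 | 0x000540 | 0x000006
      = 0x169546
Bytes: (v>>16)&0xFF=16, (v>>8)&0xFF=95, v&0xFF=46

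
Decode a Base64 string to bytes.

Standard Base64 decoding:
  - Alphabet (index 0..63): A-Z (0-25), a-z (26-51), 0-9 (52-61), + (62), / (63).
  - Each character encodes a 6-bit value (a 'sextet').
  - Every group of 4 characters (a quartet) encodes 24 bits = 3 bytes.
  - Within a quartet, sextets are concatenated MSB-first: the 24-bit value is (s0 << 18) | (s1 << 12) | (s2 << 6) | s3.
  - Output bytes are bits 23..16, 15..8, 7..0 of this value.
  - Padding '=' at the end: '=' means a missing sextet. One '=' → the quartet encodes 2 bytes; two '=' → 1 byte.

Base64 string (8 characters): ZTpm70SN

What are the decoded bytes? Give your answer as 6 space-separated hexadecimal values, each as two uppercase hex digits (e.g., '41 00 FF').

After char 0 ('Z'=25): chars_in_quartet=1 acc=0x19 bytes_emitted=0
After char 1 ('T'=19): chars_in_quartet=2 acc=0x653 bytes_emitted=0
After char 2 ('p'=41): chars_in_quartet=3 acc=0x194E9 bytes_emitted=0
After char 3 ('m'=38): chars_in_quartet=4 acc=0x653A66 -> emit 65 3A 66, reset; bytes_emitted=3
After char 4 ('7'=59): chars_in_quartet=1 acc=0x3B bytes_emitted=3
After char 5 ('0'=52): chars_in_quartet=2 acc=0xEF4 bytes_emitted=3
After char 6 ('S'=18): chars_in_quartet=3 acc=0x3BD12 bytes_emitted=3
After char 7 ('N'=13): chars_in_quartet=4 acc=0xEF448D -> emit EF 44 8D, reset; bytes_emitted=6

Answer: 65 3A 66 EF 44 8D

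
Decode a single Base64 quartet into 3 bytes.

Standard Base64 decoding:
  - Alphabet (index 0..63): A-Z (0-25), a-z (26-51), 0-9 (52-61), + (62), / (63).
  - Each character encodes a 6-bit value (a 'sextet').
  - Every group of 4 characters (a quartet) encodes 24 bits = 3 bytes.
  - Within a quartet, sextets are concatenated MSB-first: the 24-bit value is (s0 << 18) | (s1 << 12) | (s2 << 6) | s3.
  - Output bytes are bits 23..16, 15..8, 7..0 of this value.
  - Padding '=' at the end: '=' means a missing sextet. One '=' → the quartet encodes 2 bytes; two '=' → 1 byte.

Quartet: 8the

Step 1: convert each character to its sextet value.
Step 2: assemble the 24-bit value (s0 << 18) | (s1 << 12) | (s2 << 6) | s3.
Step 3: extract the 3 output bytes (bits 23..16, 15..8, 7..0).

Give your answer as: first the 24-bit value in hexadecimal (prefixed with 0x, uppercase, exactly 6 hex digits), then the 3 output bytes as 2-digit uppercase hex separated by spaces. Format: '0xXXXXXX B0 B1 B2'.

Answer: 0xF2D85E F2 D8 5E

Derivation:
Sextets: 8=60, t=45, h=33, e=30
24-bit: (60<<18) | (45<<12) | (33<<6) | 30
      = 0xF00000 | 0x02D000 | 0x000840 | 0x00001E
      = 0xF2D85E
Bytes: (v>>16)&0xFF=F2, (v>>8)&0xFF=D8, v&0xFF=5E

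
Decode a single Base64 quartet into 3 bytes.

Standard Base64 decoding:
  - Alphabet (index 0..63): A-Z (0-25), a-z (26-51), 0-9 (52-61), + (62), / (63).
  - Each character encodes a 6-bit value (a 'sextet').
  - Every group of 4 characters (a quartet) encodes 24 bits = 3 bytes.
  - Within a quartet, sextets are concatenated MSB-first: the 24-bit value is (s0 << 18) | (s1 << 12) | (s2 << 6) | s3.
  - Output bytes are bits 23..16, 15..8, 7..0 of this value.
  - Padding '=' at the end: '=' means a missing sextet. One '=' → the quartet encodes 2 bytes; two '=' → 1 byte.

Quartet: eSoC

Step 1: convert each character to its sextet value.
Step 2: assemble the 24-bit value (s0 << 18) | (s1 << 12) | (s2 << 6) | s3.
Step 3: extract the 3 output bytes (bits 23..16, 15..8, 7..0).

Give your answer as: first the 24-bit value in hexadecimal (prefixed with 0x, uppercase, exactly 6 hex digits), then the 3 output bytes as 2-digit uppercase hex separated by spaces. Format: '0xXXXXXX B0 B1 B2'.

Sextets: e=30, S=18, o=40, C=2
24-bit: (30<<18) | (18<<12) | (40<<6) | 2
      = 0x780000 | 0x012000 | 0x000A00 | 0x000002
      = 0x792A02
Bytes: (v>>16)&0xFF=79, (v>>8)&0xFF=2A, v&0xFF=02

Answer: 0x792A02 79 2A 02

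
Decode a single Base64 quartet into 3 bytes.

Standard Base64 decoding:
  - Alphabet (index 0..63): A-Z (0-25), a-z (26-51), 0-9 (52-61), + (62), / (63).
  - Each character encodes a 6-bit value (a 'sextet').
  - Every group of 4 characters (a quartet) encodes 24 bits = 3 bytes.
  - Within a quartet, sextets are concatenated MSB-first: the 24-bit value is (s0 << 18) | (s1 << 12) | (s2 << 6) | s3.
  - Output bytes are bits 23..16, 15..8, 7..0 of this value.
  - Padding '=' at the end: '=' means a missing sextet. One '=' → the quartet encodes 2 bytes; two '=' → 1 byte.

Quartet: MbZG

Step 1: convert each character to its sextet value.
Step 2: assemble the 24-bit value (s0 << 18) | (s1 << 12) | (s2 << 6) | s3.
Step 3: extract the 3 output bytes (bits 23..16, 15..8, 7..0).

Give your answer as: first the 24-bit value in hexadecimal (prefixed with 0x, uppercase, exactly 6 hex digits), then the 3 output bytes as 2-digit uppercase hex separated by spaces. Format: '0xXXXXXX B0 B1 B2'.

Sextets: M=12, b=27, Z=25, G=6
24-bit: (12<<18) | (27<<12) | (25<<6) | 6
      = 0x300000 | 0x01B000 | 0x000640 | 0x000006
      = 0x31B646
Bytes: (v>>16)&0xFF=31, (v>>8)&0xFF=B6, v&0xFF=46

Answer: 0x31B646 31 B6 46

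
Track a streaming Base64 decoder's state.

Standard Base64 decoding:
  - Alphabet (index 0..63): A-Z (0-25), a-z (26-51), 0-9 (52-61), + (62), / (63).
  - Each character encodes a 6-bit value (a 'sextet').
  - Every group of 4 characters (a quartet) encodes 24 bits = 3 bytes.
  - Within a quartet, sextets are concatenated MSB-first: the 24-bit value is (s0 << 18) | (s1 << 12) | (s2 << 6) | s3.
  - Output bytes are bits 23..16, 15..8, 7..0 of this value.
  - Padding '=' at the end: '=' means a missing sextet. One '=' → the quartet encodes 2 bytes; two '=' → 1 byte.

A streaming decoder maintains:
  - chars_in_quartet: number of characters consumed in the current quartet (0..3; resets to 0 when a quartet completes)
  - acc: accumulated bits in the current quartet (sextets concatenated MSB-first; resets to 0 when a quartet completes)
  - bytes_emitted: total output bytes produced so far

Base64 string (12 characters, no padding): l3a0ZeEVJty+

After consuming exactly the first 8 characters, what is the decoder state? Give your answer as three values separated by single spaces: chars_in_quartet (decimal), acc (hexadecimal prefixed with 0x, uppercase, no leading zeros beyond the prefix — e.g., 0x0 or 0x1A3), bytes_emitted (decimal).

After char 0 ('l'=37): chars_in_quartet=1 acc=0x25 bytes_emitted=0
After char 1 ('3'=55): chars_in_quartet=2 acc=0x977 bytes_emitted=0
After char 2 ('a'=26): chars_in_quartet=3 acc=0x25DDA bytes_emitted=0
After char 3 ('0'=52): chars_in_quartet=4 acc=0x9776B4 -> emit 97 76 B4, reset; bytes_emitted=3
After char 4 ('Z'=25): chars_in_quartet=1 acc=0x19 bytes_emitted=3
After char 5 ('e'=30): chars_in_quartet=2 acc=0x65E bytes_emitted=3
After char 6 ('E'=4): chars_in_quartet=3 acc=0x19784 bytes_emitted=3
After char 7 ('V'=21): chars_in_quartet=4 acc=0x65E115 -> emit 65 E1 15, reset; bytes_emitted=6

Answer: 0 0x0 6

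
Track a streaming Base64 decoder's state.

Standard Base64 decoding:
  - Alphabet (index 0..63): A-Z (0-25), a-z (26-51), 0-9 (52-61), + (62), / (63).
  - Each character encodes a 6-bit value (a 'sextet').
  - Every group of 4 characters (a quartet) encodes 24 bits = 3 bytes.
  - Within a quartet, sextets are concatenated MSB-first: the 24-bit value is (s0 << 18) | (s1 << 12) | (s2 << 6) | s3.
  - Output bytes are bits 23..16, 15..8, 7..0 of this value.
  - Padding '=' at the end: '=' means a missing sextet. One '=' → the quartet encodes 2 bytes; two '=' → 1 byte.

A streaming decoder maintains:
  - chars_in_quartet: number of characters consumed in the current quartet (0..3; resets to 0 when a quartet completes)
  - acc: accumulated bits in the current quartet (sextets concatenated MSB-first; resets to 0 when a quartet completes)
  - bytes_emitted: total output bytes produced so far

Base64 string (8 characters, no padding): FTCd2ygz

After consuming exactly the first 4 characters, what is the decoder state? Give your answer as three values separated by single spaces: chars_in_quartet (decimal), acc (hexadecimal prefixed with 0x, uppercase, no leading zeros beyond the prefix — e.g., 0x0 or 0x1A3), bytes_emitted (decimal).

After char 0 ('F'=5): chars_in_quartet=1 acc=0x5 bytes_emitted=0
After char 1 ('T'=19): chars_in_quartet=2 acc=0x153 bytes_emitted=0
After char 2 ('C'=2): chars_in_quartet=3 acc=0x54C2 bytes_emitted=0
After char 3 ('d'=29): chars_in_quartet=4 acc=0x15309D -> emit 15 30 9D, reset; bytes_emitted=3

Answer: 0 0x0 3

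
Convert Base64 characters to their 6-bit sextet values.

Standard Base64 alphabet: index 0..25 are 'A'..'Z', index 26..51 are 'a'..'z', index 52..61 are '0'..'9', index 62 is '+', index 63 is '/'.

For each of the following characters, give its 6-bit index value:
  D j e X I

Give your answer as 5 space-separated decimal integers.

'D': A..Z range, ord('D') − ord('A') = 3
'j': a..z range, 26 + ord('j') − ord('a') = 35
'e': a..z range, 26 + ord('e') − ord('a') = 30
'X': A..Z range, ord('X') − ord('A') = 23
'I': A..Z range, ord('I') − ord('A') = 8

Answer: 3 35 30 23 8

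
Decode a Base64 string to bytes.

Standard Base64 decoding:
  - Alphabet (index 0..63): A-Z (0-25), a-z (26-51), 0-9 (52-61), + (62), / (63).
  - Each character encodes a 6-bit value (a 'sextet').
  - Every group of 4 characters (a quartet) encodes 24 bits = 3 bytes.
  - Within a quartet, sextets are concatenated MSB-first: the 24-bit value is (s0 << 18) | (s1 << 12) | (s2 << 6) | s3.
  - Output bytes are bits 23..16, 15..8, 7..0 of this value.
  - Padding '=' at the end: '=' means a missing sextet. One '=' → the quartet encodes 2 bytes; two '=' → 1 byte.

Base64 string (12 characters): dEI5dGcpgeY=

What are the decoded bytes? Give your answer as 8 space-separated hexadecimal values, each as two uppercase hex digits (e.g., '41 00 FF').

After char 0 ('d'=29): chars_in_quartet=1 acc=0x1D bytes_emitted=0
After char 1 ('E'=4): chars_in_quartet=2 acc=0x744 bytes_emitted=0
After char 2 ('I'=8): chars_in_quartet=3 acc=0x1D108 bytes_emitted=0
After char 3 ('5'=57): chars_in_quartet=4 acc=0x744239 -> emit 74 42 39, reset; bytes_emitted=3
After char 4 ('d'=29): chars_in_quartet=1 acc=0x1D bytes_emitted=3
After char 5 ('G'=6): chars_in_quartet=2 acc=0x746 bytes_emitted=3
After char 6 ('c'=28): chars_in_quartet=3 acc=0x1D19C bytes_emitted=3
After char 7 ('p'=41): chars_in_quartet=4 acc=0x746729 -> emit 74 67 29, reset; bytes_emitted=6
After char 8 ('g'=32): chars_in_quartet=1 acc=0x20 bytes_emitted=6
After char 9 ('e'=30): chars_in_quartet=2 acc=0x81E bytes_emitted=6
After char 10 ('Y'=24): chars_in_quartet=3 acc=0x20798 bytes_emitted=6
Padding '=': partial quartet acc=0x20798 -> emit 81 E6; bytes_emitted=8

Answer: 74 42 39 74 67 29 81 E6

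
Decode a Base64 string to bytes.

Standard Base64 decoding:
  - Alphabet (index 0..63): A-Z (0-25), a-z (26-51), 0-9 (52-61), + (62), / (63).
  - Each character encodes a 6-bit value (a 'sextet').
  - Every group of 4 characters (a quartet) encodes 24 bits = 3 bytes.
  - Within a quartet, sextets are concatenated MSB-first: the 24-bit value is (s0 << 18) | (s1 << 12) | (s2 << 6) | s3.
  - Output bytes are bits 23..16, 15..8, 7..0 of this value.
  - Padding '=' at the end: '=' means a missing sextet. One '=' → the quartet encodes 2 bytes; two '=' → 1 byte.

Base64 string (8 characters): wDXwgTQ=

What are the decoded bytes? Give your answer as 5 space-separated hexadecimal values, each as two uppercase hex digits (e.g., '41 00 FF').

Answer: C0 35 F0 81 34

Derivation:
After char 0 ('w'=48): chars_in_quartet=1 acc=0x30 bytes_emitted=0
After char 1 ('D'=3): chars_in_quartet=2 acc=0xC03 bytes_emitted=0
After char 2 ('X'=23): chars_in_quartet=3 acc=0x300D7 bytes_emitted=0
After char 3 ('w'=48): chars_in_quartet=4 acc=0xC035F0 -> emit C0 35 F0, reset; bytes_emitted=3
After char 4 ('g'=32): chars_in_quartet=1 acc=0x20 bytes_emitted=3
After char 5 ('T'=19): chars_in_quartet=2 acc=0x813 bytes_emitted=3
After char 6 ('Q'=16): chars_in_quartet=3 acc=0x204D0 bytes_emitted=3
Padding '=': partial quartet acc=0x204D0 -> emit 81 34; bytes_emitted=5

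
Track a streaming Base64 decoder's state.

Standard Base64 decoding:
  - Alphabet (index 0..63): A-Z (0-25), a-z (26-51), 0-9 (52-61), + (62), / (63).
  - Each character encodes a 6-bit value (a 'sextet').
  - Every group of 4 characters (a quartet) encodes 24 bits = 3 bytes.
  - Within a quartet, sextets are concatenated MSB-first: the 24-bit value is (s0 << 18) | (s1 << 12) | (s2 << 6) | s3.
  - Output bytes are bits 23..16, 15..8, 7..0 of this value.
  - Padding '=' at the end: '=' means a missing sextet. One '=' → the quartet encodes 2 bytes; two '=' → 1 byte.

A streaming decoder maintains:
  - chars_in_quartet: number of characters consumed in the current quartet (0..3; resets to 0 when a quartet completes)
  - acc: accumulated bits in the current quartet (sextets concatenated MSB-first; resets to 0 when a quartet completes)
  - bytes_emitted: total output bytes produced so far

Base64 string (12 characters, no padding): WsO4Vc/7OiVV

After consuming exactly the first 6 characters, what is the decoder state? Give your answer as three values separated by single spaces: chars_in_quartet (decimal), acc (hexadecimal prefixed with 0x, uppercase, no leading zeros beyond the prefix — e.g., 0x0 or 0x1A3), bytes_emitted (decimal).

After char 0 ('W'=22): chars_in_quartet=1 acc=0x16 bytes_emitted=0
After char 1 ('s'=44): chars_in_quartet=2 acc=0x5AC bytes_emitted=0
After char 2 ('O'=14): chars_in_quartet=3 acc=0x16B0E bytes_emitted=0
After char 3 ('4'=56): chars_in_quartet=4 acc=0x5AC3B8 -> emit 5A C3 B8, reset; bytes_emitted=3
After char 4 ('V'=21): chars_in_quartet=1 acc=0x15 bytes_emitted=3
After char 5 ('c'=28): chars_in_quartet=2 acc=0x55C bytes_emitted=3

Answer: 2 0x55C 3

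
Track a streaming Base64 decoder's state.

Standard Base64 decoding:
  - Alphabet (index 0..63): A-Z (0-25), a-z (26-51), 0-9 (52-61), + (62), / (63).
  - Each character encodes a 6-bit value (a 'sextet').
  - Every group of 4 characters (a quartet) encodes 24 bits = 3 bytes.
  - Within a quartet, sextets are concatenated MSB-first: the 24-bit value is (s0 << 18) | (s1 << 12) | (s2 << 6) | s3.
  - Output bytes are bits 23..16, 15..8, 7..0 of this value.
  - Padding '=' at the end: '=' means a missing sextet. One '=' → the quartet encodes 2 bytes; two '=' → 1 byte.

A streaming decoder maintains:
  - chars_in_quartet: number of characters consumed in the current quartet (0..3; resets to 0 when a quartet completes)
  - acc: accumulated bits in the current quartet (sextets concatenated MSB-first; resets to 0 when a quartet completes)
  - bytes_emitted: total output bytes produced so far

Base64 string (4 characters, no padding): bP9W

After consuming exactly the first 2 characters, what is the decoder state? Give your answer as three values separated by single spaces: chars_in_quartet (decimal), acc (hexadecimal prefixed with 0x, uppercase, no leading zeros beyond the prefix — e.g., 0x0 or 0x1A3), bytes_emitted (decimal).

Answer: 2 0x6CF 0

Derivation:
After char 0 ('b'=27): chars_in_quartet=1 acc=0x1B bytes_emitted=0
After char 1 ('P'=15): chars_in_quartet=2 acc=0x6CF bytes_emitted=0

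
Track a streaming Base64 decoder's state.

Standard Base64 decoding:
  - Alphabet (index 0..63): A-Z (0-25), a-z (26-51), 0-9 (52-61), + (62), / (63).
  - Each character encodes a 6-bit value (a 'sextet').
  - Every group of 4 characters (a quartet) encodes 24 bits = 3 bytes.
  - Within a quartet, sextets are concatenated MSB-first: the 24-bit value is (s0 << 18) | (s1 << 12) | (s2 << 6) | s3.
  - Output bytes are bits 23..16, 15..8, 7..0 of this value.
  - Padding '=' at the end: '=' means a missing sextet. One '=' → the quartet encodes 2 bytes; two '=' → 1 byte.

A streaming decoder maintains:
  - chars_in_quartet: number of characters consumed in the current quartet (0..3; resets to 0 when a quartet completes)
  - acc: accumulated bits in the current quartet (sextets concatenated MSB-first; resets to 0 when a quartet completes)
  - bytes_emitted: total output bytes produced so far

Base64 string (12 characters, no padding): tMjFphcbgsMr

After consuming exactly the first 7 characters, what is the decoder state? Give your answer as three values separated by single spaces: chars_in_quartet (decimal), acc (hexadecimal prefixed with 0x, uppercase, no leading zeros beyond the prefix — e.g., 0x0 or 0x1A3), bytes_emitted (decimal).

After char 0 ('t'=45): chars_in_quartet=1 acc=0x2D bytes_emitted=0
After char 1 ('M'=12): chars_in_quartet=2 acc=0xB4C bytes_emitted=0
After char 2 ('j'=35): chars_in_quartet=3 acc=0x2D323 bytes_emitted=0
After char 3 ('F'=5): chars_in_quartet=4 acc=0xB4C8C5 -> emit B4 C8 C5, reset; bytes_emitted=3
After char 4 ('p'=41): chars_in_quartet=1 acc=0x29 bytes_emitted=3
After char 5 ('h'=33): chars_in_quartet=2 acc=0xA61 bytes_emitted=3
After char 6 ('c'=28): chars_in_quartet=3 acc=0x2985C bytes_emitted=3

Answer: 3 0x2985C 3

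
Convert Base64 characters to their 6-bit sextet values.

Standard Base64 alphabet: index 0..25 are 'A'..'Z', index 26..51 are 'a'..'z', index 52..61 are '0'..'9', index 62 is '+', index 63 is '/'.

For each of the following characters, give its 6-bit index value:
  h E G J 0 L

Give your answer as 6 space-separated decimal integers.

'h': a..z range, 26 + ord('h') − ord('a') = 33
'E': A..Z range, ord('E') − ord('A') = 4
'G': A..Z range, ord('G') − ord('A') = 6
'J': A..Z range, ord('J') − ord('A') = 9
'0': 0..9 range, 52 + ord('0') − ord('0') = 52
'L': A..Z range, ord('L') − ord('A') = 11

Answer: 33 4 6 9 52 11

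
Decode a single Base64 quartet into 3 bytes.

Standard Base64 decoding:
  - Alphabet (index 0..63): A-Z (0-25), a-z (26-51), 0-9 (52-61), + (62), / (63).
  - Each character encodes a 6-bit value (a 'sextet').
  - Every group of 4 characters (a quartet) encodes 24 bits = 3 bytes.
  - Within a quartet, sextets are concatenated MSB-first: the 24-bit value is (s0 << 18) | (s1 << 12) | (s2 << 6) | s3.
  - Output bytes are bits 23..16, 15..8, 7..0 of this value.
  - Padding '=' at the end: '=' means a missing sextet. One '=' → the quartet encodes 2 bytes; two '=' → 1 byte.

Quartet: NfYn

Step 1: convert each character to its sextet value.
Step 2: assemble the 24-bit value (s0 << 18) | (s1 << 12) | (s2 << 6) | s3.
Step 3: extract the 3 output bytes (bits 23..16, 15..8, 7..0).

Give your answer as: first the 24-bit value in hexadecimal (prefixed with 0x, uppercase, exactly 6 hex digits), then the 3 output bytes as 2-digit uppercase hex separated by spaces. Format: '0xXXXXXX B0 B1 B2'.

Sextets: N=13, f=31, Y=24, n=39
24-bit: (13<<18) | (31<<12) | (24<<6) | 39
      = 0x340000 | 0x01F000 | 0x000600 | 0x000027
      = 0x35F627
Bytes: (v>>16)&0xFF=35, (v>>8)&0xFF=F6, v&0xFF=27

Answer: 0x35F627 35 F6 27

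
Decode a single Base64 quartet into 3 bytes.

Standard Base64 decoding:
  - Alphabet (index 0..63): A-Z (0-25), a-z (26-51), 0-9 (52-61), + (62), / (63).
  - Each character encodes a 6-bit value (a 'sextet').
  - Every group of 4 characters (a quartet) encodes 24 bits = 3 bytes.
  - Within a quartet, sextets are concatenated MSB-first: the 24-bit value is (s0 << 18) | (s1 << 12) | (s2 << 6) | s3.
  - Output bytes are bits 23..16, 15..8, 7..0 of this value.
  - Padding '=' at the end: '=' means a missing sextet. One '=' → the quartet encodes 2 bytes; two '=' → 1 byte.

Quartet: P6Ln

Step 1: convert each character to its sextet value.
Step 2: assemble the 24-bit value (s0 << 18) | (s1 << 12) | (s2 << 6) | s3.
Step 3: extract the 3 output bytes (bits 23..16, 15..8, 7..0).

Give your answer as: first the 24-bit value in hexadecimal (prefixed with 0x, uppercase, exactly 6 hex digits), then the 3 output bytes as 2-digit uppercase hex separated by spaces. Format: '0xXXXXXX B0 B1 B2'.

Answer: 0x3FA2E7 3F A2 E7

Derivation:
Sextets: P=15, 6=58, L=11, n=39
24-bit: (15<<18) | (58<<12) | (11<<6) | 39
      = 0x3C0000 | 0x03A000 | 0x0002C0 | 0x000027
      = 0x3FA2E7
Bytes: (v>>16)&0xFF=3F, (v>>8)&0xFF=A2, v&0xFF=E7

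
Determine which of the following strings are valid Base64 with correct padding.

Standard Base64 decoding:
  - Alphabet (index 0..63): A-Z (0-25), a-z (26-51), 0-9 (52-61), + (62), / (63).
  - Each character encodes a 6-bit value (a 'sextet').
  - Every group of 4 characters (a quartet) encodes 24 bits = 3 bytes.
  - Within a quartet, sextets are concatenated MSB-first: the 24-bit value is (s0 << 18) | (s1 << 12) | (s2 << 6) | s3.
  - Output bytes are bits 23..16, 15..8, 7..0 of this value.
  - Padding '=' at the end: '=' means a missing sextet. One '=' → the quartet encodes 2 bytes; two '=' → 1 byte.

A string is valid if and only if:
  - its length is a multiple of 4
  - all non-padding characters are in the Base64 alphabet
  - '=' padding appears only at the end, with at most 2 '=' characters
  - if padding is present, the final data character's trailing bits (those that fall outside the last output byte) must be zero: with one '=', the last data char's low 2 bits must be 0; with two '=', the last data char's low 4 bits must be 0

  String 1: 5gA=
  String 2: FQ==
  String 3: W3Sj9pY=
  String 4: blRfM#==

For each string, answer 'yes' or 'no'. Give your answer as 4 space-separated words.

Answer: yes yes yes no

Derivation:
String 1: '5gA=' → valid
String 2: 'FQ==' → valid
String 3: 'W3Sj9pY=' → valid
String 4: 'blRfM#==' → invalid (bad char(s): ['#'])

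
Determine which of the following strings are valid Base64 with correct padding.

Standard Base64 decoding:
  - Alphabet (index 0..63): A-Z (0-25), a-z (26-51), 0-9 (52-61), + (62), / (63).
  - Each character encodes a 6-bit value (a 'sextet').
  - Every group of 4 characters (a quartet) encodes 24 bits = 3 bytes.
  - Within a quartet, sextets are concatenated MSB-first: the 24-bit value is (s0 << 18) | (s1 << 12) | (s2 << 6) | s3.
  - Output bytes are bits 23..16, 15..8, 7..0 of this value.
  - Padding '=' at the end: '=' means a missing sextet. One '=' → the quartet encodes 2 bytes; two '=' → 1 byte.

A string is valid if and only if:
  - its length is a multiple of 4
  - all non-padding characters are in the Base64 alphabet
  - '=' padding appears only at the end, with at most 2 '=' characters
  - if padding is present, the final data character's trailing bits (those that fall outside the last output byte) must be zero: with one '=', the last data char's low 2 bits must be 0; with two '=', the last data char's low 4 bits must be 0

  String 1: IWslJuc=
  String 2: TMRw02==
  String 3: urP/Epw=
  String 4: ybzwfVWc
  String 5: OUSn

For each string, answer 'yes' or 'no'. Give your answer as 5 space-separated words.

String 1: 'IWslJuc=' → valid
String 2: 'TMRw02==' → invalid (bad trailing bits)
String 3: 'urP/Epw=' → valid
String 4: 'ybzwfVWc' → valid
String 5: 'OUSn' → valid

Answer: yes no yes yes yes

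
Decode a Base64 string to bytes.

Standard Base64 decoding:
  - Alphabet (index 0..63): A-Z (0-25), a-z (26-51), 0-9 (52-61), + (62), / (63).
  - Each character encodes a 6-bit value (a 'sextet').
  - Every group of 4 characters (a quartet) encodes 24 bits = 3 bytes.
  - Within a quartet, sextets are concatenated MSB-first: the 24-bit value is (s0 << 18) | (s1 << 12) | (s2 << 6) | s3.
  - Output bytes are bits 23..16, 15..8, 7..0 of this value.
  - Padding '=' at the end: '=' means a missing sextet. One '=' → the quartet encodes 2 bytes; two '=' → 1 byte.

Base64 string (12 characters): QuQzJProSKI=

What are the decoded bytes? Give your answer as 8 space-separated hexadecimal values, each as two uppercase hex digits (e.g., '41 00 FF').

After char 0 ('Q'=16): chars_in_quartet=1 acc=0x10 bytes_emitted=0
After char 1 ('u'=46): chars_in_quartet=2 acc=0x42E bytes_emitted=0
After char 2 ('Q'=16): chars_in_quartet=3 acc=0x10B90 bytes_emitted=0
After char 3 ('z'=51): chars_in_quartet=4 acc=0x42E433 -> emit 42 E4 33, reset; bytes_emitted=3
After char 4 ('J'=9): chars_in_quartet=1 acc=0x9 bytes_emitted=3
After char 5 ('P'=15): chars_in_quartet=2 acc=0x24F bytes_emitted=3
After char 6 ('r'=43): chars_in_quartet=3 acc=0x93EB bytes_emitted=3
After char 7 ('o'=40): chars_in_quartet=4 acc=0x24FAE8 -> emit 24 FA E8, reset; bytes_emitted=6
After char 8 ('S'=18): chars_in_quartet=1 acc=0x12 bytes_emitted=6
After char 9 ('K'=10): chars_in_quartet=2 acc=0x48A bytes_emitted=6
After char 10 ('I'=8): chars_in_quartet=3 acc=0x12288 bytes_emitted=6
Padding '=': partial quartet acc=0x12288 -> emit 48 A2; bytes_emitted=8

Answer: 42 E4 33 24 FA E8 48 A2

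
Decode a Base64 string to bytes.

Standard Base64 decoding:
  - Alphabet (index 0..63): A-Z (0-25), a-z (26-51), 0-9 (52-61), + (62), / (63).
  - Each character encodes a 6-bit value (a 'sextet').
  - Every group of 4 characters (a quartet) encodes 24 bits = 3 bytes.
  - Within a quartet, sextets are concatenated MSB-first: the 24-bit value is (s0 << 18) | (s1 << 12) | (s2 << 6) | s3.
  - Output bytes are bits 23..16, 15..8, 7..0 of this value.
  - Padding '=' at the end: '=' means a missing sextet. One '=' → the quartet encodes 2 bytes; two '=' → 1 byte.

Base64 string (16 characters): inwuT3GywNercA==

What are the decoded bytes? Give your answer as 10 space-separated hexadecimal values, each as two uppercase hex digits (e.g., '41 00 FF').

Answer: 8A 7C 2E 4F 71 B2 C0 D7 AB 70

Derivation:
After char 0 ('i'=34): chars_in_quartet=1 acc=0x22 bytes_emitted=0
After char 1 ('n'=39): chars_in_quartet=2 acc=0x8A7 bytes_emitted=0
After char 2 ('w'=48): chars_in_quartet=3 acc=0x229F0 bytes_emitted=0
After char 3 ('u'=46): chars_in_quartet=4 acc=0x8A7C2E -> emit 8A 7C 2E, reset; bytes_emitted=3
After char 4 ('T'=19): chars_in_quartet=1 acc=0x13 bytes_emitted=3
After char 5 ('3'=55): chars_in_quartet=2 acc=0x4F7 bytes_emitted=3
After char 6 ('G'=6): chars_in_quartet=3 acc=0x13DC6 bytes_emitted=3
After char 7 ('y'=50): chars_in_quartet=4 acc=0x4F71B2 -> emit 4F 71 B2, reset; bytes_emitted=6
After char 8 ('w'=48): chars_in_quartet=1 acc=0x30 bytes_emitted=6
After char 9 ('N'=13): chars_in_quartet=2 acc=0xC0D bytes_emitted=6
After char 10 ('e'=30): chars_in_quartet=3 acc=0x3035E bytes_emitted=6
After char 11 ('r'=43): chars_in_quartet=4 acc=0xC0D7AB -> emit C0 D7 AB, reset; bytes_emitted=9
After char 12 ('c'=28): chars_in_quartet=1 acc=0x1C bytes_emitted=9
After char 13 ('A'=0): chars_in_quartet=2 acc=0x700 bytes_emitted=9
Padding '==': partial quartet acc=0x700 -> emit 70; bytes_emitted=10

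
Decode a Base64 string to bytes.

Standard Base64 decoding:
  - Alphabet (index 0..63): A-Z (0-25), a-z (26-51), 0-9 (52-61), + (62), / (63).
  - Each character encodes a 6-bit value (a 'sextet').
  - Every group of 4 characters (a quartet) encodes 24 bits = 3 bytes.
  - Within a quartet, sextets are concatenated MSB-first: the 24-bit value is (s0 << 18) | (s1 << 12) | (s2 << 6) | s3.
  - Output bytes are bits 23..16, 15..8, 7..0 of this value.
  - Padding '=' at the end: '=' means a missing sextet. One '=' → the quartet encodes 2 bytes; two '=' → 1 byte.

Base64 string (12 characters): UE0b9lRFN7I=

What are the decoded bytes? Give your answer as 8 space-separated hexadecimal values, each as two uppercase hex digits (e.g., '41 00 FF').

Answer: 50 4D 1B F6 54 45 37 B2

Derivation:
After char 0 ('U'=20): chars_in_quartet=1 acc=0x14 bytes_emitted=0
After char 1 ('E'=4): chars_in_quartet=2 acc=0x504 bytes_emitted=0
After char 2 ('0'=52): chars_in_quartet=3 acc=0x14134 bytes_emitted=0
After char 3 ('b'=27): chars_in_quartet=4 acc=0x504D1B -> emit 50 4D 1B, reset; bytes_emitted=3
After char 4 ('9'=61): chars_in_quartet=1 acc=0x3D bytes_emitted=3
After char 5 ('l'=37): chars_in_quartet=2 acc=0xF65 bytes_emitted=3
After char 6 ('R'=17): chars_in_quartet=3 acc=0x3D951 bytes_emitted=3
After char 7 ('F'=5): chars_in_quartet=4 acc=0xF65445 -> emit F6 54 45, reset; bytes_emitted=6
After char 8 ('N'=13): chars_in_quartet=1 acc=0xD bytes_emitted=6
After char 9 ('7'=59): chars_in_quartet=2 acc=0x37B bytes_emitted=6
After char 10 ('I'=8): chars_in_quartet=3 acc=0xDEC8 bytes_emitted=6
Padding '=': partial quartet acc=0xDEC8 -> emit 37 B2; bytes_emitted=8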